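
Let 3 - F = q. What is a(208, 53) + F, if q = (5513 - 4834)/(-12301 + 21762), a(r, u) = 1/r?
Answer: 5771893/1967888 ≈ 2.9330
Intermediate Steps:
q = 679/9461 ≈ 0.071768
F = 27704/9461 (F = 3 - 1*679/9461 = 3 - 679/9461 = 27704/9461 ≈ 2.9282)
a(208, 53) + F = 1/208 + 27704/9461 = 5771893/1967888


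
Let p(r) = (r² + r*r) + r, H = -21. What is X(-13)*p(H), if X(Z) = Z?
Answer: -11193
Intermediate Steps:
p(r) = r + 2*r² (p(r) = (r² + r²) + r = 2*r² + r = r + 2*r²)
X(-13)*p(H) = -(-273)*(1 + 2*(-21)) = -(-273)*(1 - 42) = -(-273)*(-41) = -13*861 = -11193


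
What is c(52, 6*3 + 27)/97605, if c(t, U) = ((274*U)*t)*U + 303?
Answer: 9617501/32535 ≈ 295.60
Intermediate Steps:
c(t, U) = 303 + 274*t*U² (c(t, U) = (274*U*t)*U + 303 = 274*t*U² + 303 = 303 + 274*t*U²)
c(52, 6*3 + 27)/97605 = (303 + 274*52*(6*3 + 27)²)/97605 = (303 + 274*52*(18 + 27)²)*(1/97605) = (303 + 274*52*45²)*(1/97605) = (303 + 274*52*2025)*(1/97605) = (303 + 28852200)*(1/97605) = 28852503*(1/97605) = 9617501/32535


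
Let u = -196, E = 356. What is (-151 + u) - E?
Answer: -703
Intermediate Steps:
(-151 + u) - E = (-151 - 196) - 1*356 = -347 - 356 = -703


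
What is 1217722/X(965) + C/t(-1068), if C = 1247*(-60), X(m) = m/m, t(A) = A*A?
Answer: 115746905309/95052 ≈ 1.2177e+6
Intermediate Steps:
t(A) = A**2
X(m) = 1
C = -74820
1217722/X(965) + C/t(-1068) = 1217722/1 - 74820/((-1068)**2) = 1217722*1 - 74820/1140624 = 1217722 - 74820*1/1140624 = 1217722 - 6235/95052 = 115746905309/95052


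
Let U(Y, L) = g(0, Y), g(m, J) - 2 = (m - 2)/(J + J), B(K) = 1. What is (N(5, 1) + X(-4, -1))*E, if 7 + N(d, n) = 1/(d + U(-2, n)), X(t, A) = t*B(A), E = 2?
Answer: -326/15 ≈ -21.733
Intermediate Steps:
X(t, A) = t (X(t, A) = t*1 = t)
g(m, J) = 2 + (-2 + m)/(2*J) (g(m, J) = 2 + (m - 2)/(J + J) = 2 + (-2 + m)/((2*J)) = 2 + (-2 + m)*(1/(2*J)) = 2 + (-2 + m)/(2*J))
U(Y, L) = (-2 + 4*Y)/(2*Y) (U(Y, L) = (-2 + 0 + 4*Y)/(2*Y) = (-2 + 4*Y)/(2*Y))
N(d, n) = -7 + 1/(5/2 + d) (N(d, n) = -7 + 1/(d + (2 - 1/(-2))) = -7 + 1/(d + (2 - 1*(-1/2))) = -7 + 1/(d + (2 + 1/2)) = -7 + 1/(d + 5/2) = -7 + 1/(5/2 + d))
(N(5, 1) + X(-4, -1))*E = ((-33 - 14*5)/(5 + 2*5) - 4)*2 = ((-33 - 70)/(5 + 10) - 4)*2 = (-103/15 - 4)*2 = -163/15*2 = -326/15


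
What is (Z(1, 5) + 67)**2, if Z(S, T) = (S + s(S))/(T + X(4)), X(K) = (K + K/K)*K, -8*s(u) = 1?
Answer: 179747649/40000 ≈ 4493.7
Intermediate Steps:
s(u) = -1/8 (s(u) = -1/8*1 = -1/8)
X(K) = K*(1 + K) (X(K) = (K + 1)*K = (1 + K)*K = K*(1 + K))
Z(S, T) = (-1/8 + S)/(20 + T) (Z(S, T) = (S - 1/8)/(T + 4*(1 + 4)) = (-1/8 + S)/(T + 4*5) = (-1/8 + S)/(T + 20) = (-1/8 + S)/(20 + T))
(Z(1, 5) + 67)**2 = ((-1/8 + 1)/(20 + 5) + 67)**2 = ((7/8)/25 + 67)**2 = ((1/25)*(7/8) + 67)**2 = (7/200 + 67)**2 = (13407/200)**2 = 179747649/40000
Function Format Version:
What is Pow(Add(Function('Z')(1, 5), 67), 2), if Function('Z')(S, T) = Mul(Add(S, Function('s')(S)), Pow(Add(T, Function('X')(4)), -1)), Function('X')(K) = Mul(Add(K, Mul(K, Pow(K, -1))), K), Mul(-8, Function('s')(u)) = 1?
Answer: Rational(179747649, 40000) ≈ 4493.7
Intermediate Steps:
Function('s')(u) = Rational(-1, 8) (Function('s')(u) = Mul(Rational(-1, 8), 1) = Rational(-1, 8))
Function('X')(K) = Mul(K, Add(1, K)) (Function('X')(K) = Mul(Add(K, 1), K) = Mul(Add(1, K), K) = Mul(K, Add(1, K)))
Function('Z')(S, T) = Mul(Pow(Add(20, T), -1), Add(Rational(-1, 8), S)) (Function('Z')(S, T) = Mul(Add(S, Rational(-1, 8)), Pow(Add(T, Mul(4, Add(1, 4))), -1)) = Mul(Add(Rational(-1, 8), S), Pow(Add(T, Mul(4, 5)), -1)) = Mul(Add(Rational(-1, 8), S), Pow(Add(T, 20), -1)) = Mul(Add(Rational(-1, 8), S), Pow(Add(20, T), -1)) = Mul(Pow(Add(20, T), -1), Add(Rational(-1, 8), S)))
Pow(Add(Function('Z')(1, 5), 67), 2) = Pow(Add(Mul(Pow(Add(20, 5), -1), Add(Rational(-1, 8), 1)), 67), 2) = Pow(Add(Mul(Pow(25, -1), Rational(7, 8)), 67), 2) = Pow(Add(Mul(Rational(1, 25), Rational(7, 8)), 67), 2) = Pow(Add(Rational(7, 200), 67), 2) = Pow(Rational(13407, 200), 2) = Rational(179747649, 40000)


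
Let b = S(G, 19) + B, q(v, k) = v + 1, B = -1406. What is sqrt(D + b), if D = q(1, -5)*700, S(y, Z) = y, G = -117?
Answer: I*sqrt(123) ≈ 11.091*I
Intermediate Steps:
q(v, k) = 1 + v
D = 1400 (D = (1 + 1)*700 = 2*700 = 1400)
b = -1523 (b = -117 - 1406 = -1523)
sqrt(D + b) = sqrt(1400 - 1523) = sqrt(-123) = I*sqrt(123)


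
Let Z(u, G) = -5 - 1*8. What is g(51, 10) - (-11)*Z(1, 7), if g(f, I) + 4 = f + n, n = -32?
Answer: -128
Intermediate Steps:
Z(u, G) = -13 (Z(u, G) = -5 - 8 = -13)
g(f, I) = -36 + f (g(f, I) = -4 + (f - 32) = -4 + (-32 + f) = -36 + f)
g(51, 10) - (-11)*Z(1, 7) = (-36 + 51) - (-11)*(-13) = 15 - 1*143 = 15 - 143 = -128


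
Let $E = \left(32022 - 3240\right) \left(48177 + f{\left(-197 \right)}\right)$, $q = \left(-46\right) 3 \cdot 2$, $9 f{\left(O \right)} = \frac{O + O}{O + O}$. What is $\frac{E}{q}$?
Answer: $- \frac{115552801}{23} \approx -5.024 \cdot 10^{6}$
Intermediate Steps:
$f{\left(O \right)} = \frac{1}{9}$ ($f{\left(O \right)} = \frac{\left(O + O\right) \frac{1}{O + O}}{9} = \frac{2 O \frac{1}{2 O}}{9} = \frac{1}{9} \cdot 1 = \frac{1}{9}$)
$q = -276$ ($q = \left(-138\right) 2 = -276$)
$E = 1386633612$ ($E = \left(32022 - 3240\right) \left(48177 + \frac{1}{9}\right) = 28782 \cdot \frac{433594}{9} = 1386633612$)
$\frac{E}{q} = \frac{1386633612}{-276} = 1386633612 \left(- \frac{1}{276}\right) = - \frac{115552801}{23}$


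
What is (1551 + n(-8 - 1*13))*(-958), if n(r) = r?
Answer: -1465740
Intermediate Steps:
(1551 + n(-8 - 1*13))*(-958) = (1551 + (-8 - 1*13))*(-958) = (1551 + (-8 - 13))*(-958) = (1551 - 21)*(-958) = 1530*(-958) = -1465740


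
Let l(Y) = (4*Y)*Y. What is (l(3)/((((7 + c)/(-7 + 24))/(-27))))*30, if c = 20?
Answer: -18360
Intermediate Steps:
l(Y) = 4*Y²
(l(3)/((((7 + c)/(-7 + 24))/(-27))))*30 = ((4*3²)/((((7 + 20)/(-7 + 24))/(-27))))*30 = ((4*9)/(((27/17)*(-1/27))))*30 = (36/(((27*(1/17))*(-1/27))))*30 = (36/(((27/17)*(-1/27))))*30 = (36/(-1/17))*30 = (36*(-17))*30 = -612*30 = -18360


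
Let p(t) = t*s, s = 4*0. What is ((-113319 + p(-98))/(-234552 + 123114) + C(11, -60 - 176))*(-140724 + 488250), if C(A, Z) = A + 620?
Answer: 1359805466979/6191 ≈ 2.1964e+8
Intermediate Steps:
s = 0
p(t) = 0 (p(t) = t*0 = 0)
C(A, Z) = 620 + A
((-113319 + p(-98))/(-234552 + 123114) + C(11, -60 - 176))*(-140724 + 488250) = ((-113319 + 0)/(-234552 + 123114) + (620 + 11))*(-140724 + 488250) = (-113319/(-111438) + 631)*347526 = (-113319*(-1/111438) + 631)*347526 = (12591/12382 + 631)*347526 = (7825633/12382)*347526 = 1359805466979/6191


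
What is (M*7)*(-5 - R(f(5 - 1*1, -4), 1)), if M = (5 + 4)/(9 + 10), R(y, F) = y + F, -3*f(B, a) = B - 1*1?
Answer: -315/19 ≈ -16.579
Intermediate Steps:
f(B, a) = 1/3 - B/3 (f(B, a) = -(B - 1*1)/3 = -(B - 1)/3 = -(-1 + B)/3 = 1/3 - B/3)
R(y, F) = F + y
M = 9/19 ≈ 0.47368
(M*7)*(-5 - R(f(5 - 1*1, -4), 1)) = ((9/19)*7)*(-5 - (1 + (1/3 - (5 - 1*1)/3))) = 63*(-5 - (1 + (1/3 - (5 - 1)/3)))/19 = 63*(-5 - (1 + (1/3 - 1/3*4)))/19 = 63*(-5 - (1 + (1/3 - 4/3)))/19 = 63*(-5 - (1 - 1))/19 = 63*(-5 - 1*0)/19 = 63*(-5 + 0)/19 = (63/19)*(-5) = -315/19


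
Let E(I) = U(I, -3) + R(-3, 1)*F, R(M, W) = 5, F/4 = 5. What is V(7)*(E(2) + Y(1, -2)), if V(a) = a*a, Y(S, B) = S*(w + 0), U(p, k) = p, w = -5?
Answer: 4753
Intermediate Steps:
F = 20 (F = 4*5 = 20)
Y(S, B) = -5*S (Y(S, B) = S*(-5 + 0) = S*(-5) = -5*S)
E(I) = 100 + I (E(I) = I + 5*20 = I + 100 = 100 + I)
V(a) = a**2
V(7)*(E(2) + Y(1, -2)) = 7**2*((100 + 2) - 5*1) = 49*(102 - 5) = 49*97 = 4753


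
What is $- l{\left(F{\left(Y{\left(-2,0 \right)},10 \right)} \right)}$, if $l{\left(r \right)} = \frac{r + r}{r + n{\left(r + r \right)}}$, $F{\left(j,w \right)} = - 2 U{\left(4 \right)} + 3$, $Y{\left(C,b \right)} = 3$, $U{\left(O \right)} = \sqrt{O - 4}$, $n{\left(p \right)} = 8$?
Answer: $- \frac{6}{11} \approx -0.54545$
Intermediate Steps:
$U{\left(O \right)} = \sqrt{-4 + O}$
$F{\left(j,w \right)} = 3$ ($F{\left(j,w \right)} = - 2 \sqrt{-4 + 4} + 3 = - 2 \sqrt{0} + 3 = \left(-2\right) 0 + 3 = 0 + 3 = 3$)
$l{\left(r \right)} = \frac{2 r}{8 + r}$ ($l{\left(r \right)} = \frac{r + r}{r + 8} = \frac{2 r}{8 + r}$)
$- l{\left(F{\left(Y{\left(-2,0 \right)},10 \right)} \right)} = - \frac{2 \cdot 3}{8 + 3} = - \frac{2 \cdot 3}{11} = \left(-1\right) \frac{6}{11} = - \frac{6}{11}$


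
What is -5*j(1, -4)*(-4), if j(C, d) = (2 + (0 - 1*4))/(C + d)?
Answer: 40/3 ≈ 13.333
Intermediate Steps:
j(C, d) = -2/(C + d) (j(C, d) = (2 + (0 - 4))/(C + d) = (2 - 4)/(C + d) = -2/(C + d))
-5*j(1, -4)*(-4) = -(-10)/(1 - 4)*(-4) = -(-10)/(-3)*(-4) = -(-10)*(-1)/3*(-4) = -5*⅔*(-4) = -10/3*(-4) = 40/3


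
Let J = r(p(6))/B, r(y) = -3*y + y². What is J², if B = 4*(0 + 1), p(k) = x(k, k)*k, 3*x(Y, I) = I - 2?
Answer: 100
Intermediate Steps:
x(Y, I) = -⅔ + I/3 (x(Y, I) = (I - 2)/3 = (-2 + I)/3 = -⅔ + I/3)
p(k) = k*(-⅔ + k/3) (p(k) = (-⅔ + k/3)*k = k*(-⅔ + k/3))
r(y) = y² - 3*y
B = 4 (B = 4*1 = 4)
J = 10 (J = (((⅓)*6*(-2 + 6))*(-3 + (⅓)*6*(-2 + 6)))/4 = (((⅓)*6*4)*(-3 + (⅓)*6*4))*(¼) = (8*(-3 + 8))*(¼) = (8*5)*(¼) = 40*(¼) = 10)
J² = 10² = 100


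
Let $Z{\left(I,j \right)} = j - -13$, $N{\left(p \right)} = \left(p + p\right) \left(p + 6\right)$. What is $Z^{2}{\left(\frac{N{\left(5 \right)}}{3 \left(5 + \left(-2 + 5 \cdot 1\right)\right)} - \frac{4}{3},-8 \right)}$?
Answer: $25$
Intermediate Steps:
$N{\left(p \right)} = 2 p \left(6 + p\right)$
$Z{\left(I,j \right)} = 13 + j$ ($Z{\left(I,j \right)} = j + 13 = 13 + j$)
$Z^{2}{\left(\frac{N{\left(5 \right)}}{3 \left(5 + \left(-2 + 5 \cdot 1\right)\right)} - \frac{4}{3},-8 \right)} = \left(13 - 8\right)^{2} = 5^{2} = 25$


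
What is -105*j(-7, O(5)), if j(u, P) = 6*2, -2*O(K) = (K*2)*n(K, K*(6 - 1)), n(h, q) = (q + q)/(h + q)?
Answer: -1260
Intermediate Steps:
n(h, q) = 2*q/(h + q) (n(h, q) = (2*q)/(h + q) = 2*q/(h + q))
O(K) = -5*K/3 (O(K) = -K*2*2*(K*(6 - 1))/(K + K*(6 - 1))/2 = -2*K*2*(K*5)/(K + K*5)/2 = -2*K*2*(5*K)/(K + 5*K)/2 = -2*K*2*(5*K)/((6*K))/2 = -2*K*2*(5*K)*(1/(6*K))/2 = -2*K*5/(2*3) = -5*K/3)
j(u, P) = 12
-105*j(-7, O(5)) = -105*12 = -1260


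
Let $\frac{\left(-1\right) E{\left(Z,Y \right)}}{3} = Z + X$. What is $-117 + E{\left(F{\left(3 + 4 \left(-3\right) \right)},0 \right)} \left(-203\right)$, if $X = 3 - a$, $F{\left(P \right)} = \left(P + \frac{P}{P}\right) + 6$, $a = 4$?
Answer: $-1944$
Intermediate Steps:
$F{\left(P \right)} = 7 + P$ ($F{\left(P \right)} = \left(P + 1\right) + 6 = \left(1 + P\right) + 6 = 7 + P$)
$X = -1$ ($X = 3 - 4 = -1$)
$E{\left(Z,Y \right)} = 3 - 3 Z$ ($E{\left(Z,Y \right)} = - 3 \left(Z - 1\right) = - 3 \left(-1 + Z\right) = 3 - 3 Z$)
$-117 + E{\left(F{\left(3 + 4 \left(-3\right) \right)},0 \right)} \left(-203\right) = -117 + \left(3 - 3 \left(7 + \left(3 + 4 \left(-3\right)\right)\right)\right) \left(-203\right) = -117 + \left(3 - 3 \left(7 + \left(3 - 12\right)\right)\right) \left(-203\right) = -117 + \left(3 - 3 \left(7 - 9\right)\right) \left(-203\right) = -117 + \left(3 - -6\right) \left(-203\right) = -117 + \left(3 + 6\right) \left(-203\right) = -117 + 9 \left(-203\right) = -117 - 1827 = -1944$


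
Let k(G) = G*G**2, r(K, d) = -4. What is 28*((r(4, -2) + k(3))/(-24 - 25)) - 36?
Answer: -344/7 ≈ -49.143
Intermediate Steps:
k(G) = G**3
28*((r(4, -2) + k(3))/(-24 - 25)) - 36 = 28*((-4 + 3**3)/(-24 - 25)) - 36 = 28*((-4 + 27)/(-49)) - 36 = 28*(23*(-1/49)) - 36 = 28*(-23/49) - 36 = -92/7 - 36 = -344/7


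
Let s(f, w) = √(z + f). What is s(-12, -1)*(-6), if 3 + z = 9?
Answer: -6*I*√6 ≈ -14.697*I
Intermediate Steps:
z = 6 (z = -3 + 9 = 6)
s(f, w) = √(6 + f)
s(-12, -1)*(-6) = √(6 - 12)*(-6) = √(-6)*(-6) = (I*√6)*(-6) = -6*I*√6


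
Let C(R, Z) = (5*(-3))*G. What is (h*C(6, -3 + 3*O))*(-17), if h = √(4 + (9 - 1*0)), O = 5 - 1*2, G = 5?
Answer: 1275*√13 ≈ 4597.1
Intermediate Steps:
O = 3 (O = 5 - 2 = 3)
C(R, Z) = -75 (C(R, Z) = (5*(-3))*5 = -15*5 = -75)
h = √13 (h = √(4 + (9 + 0)) = √(4 + 9) = √13 ≈ 3.6056)
(h*C(6, -3 + 3*O))*(-17) = (√13*(-75))*(-17) = -75*√13*(-17) = 1275*√13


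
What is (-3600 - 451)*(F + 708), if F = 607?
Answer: -5327065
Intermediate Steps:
(-3600 - 451)*(F + 708) = (-3600 - 451)*(607 + 708) = -4051*1315 = -5327065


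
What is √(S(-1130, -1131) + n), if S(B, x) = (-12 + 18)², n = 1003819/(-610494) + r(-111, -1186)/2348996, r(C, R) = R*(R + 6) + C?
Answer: √4492340442717391525692639/358511991006 ≈ 5.9120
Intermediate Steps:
r(C, R) = C + R*(6 + R) (r(C, R) = R*(6 + R) + C = C + R*(6 + R))
n = -751830218719/717023982012 (n = 1003819/(-610494) + (-111 + (-1186)² + 6*(-1186))/2348996 = 1003819*(-1/610494) + (-111 + 1406596 - 7116)*(1/2348996) = -1003819/610494 + 1399369*(1/2348996) = -1003819/610494 + 1399369/2348996 = -751830218719/717023982012 ≈ -1.0485)
S(B, x) = 36 (S(B, x) = 6² = 36)
√(S(-1130, -1131) + n) = √(36 - 751830218719/717023982012) = √(25061033133713/717023982012) = √4492340442717391525692639/358511991006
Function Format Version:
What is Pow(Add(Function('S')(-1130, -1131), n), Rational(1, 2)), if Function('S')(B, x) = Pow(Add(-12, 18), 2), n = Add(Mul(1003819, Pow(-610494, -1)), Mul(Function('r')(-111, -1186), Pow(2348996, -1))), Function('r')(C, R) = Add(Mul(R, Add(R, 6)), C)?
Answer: Mul(Rational(1, 358511991006), Pow(4492340442717391525692639, Rational(1, 2))) ≈ 5.9120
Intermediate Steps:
Function('r')(C, R) = Add(C, Mul(R, Add(6, R))) (Function('r')(C, R) = Add(Mul(R, Add(6, R)), C) = Add(C, Mul(R, Add(6, R))))
n = Rational(-751830218719, 717023982012) (n = Add(Mul(1003819, Pow(-610494, -1)), Mul(Add(-111, Pow(-1186, 2), Mul(6, -1186)), Pow(2348996, -1))) = Add(Mul(1003819, Rational(-1, 610494)), Mul(Add(-111, 1406596, -7116), Rational(1, 2348996))) = Add(Rational(-1003819, 610494), Mul(1399369, Rational(1, 2348996))) = Add(Rational(-1003819, 610494), Rational(1399369, 2348996)) = Rational(-751830218719, 717023982012) ≈ -1.0485)
Function('S')(B, x) = 36 (Function('S')(B, x) = Pow(6, 2) = 36)
Pow(Add(Function('S')(-1130, -1131), n), Rational(1, 2)) = Pow(Add(36, Rational(-751830218719, 717023982012)), Rational(1, 2)) = Pow(Rational(25061033133713, 717023982012), Rational(1, 2)) = Mul(Rational(1, 358511991006), Pow(4492340442717391525692639, Rational(1, 2)))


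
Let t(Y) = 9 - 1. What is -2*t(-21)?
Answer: -16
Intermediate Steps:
t(Y) = 8
-2*t(-21) = -2*8 = -16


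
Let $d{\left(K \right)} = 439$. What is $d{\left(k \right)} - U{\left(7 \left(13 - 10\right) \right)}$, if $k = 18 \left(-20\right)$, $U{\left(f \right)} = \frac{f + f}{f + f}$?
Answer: $438$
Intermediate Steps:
$U{\left(f \right)} = 1$ ($U{\left(f \right)} = \frac{2 f}{2 f} = 2 f \frac{1}{2 f} = 1$)
$k = -360$
$d{\left(k \right)} - U{\left(7 \left(13 - 10\right) \right)} = 439 - 1 = 438$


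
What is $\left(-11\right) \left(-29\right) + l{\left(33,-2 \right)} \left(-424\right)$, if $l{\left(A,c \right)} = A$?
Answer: $-13673$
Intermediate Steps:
$\left(-11\right) \left(-29\right) + l{\left(33,-2 \right)} \left(-424\right) = \left(-11\right) \left(-29\right) + 33 \left(-424\right) = 319 - 13992 = -13673$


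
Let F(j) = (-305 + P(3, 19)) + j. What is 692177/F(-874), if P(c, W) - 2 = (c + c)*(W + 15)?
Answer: -692177/973 ≈ -711.38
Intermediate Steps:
P(c, W) = 2 + 2*c*(15 + W) (P(c, W) = 2 + (c + c)*(W + 15) = 2 + (2*c)*(15 + W) = 2 + 2*c*(15 + W))
F(j) = -99 + j (F(j) = (-305 + (2 + 30*3 + 2*19*3)) + j = (-305 + (2 + 90 + 114)) + j = (-305 + 206) + j = -99 + j)
692177/F(-874) = 692177/(-99 - 874) = 692177/(-973) = 692177*(-1/973) = -692177/973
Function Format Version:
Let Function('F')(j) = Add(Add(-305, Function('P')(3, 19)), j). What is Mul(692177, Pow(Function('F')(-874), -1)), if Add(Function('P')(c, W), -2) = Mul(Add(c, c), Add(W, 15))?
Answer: Rational(-692177, 973) ≈ -711.38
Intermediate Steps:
Function('P')(c, W) = Add(2, Mul(2, c, Add(15, W))) (Function('P')(c, W) = Add(2, Mul(Add(c, c), Add(W, 15))) = Add(2, Mul(Mul(2, c), Add(15, W))) = Add(2, Mul(2, c, Add(15, W))))
Function('F')(j) = Add(-99, j) (Function('F')(j) = Add(Add(-305, Add(2, Mul(30, 3), Mul(2, 19, 3))), j) = Add(Add(-305, Add(2, 90, 114)), j) = Add(Add(-305, 206), j) = Add(-99, j))
Mul(692177, Pow(Function('F')(-874), -1)) = Mul(692177, Pow(Add(-99, -874), -1)) = Mul(692177, Pow(-973, -1)) = Mul(692177, Rational(-1, 973)) = Rational(-692177, 973)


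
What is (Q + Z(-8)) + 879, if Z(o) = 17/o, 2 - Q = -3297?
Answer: 33407/8 ≈ 4175.9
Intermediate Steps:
Q = 3299 (Q = 2 - 1*(-3297) = 2 + 3297 = 3299)
(Q + Z(-8)) + 879 = (3299 + 17/(-8)) + 879 = (3299 + 17*(-1/8)) + 879 = (3299 - 17/8) + 879 = 26375/8 + 879 = 33407/8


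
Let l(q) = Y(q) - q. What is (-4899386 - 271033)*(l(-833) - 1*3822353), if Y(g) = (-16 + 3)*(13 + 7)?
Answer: 19760203925820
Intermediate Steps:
Y(g) = -260 (Y(g) = -13*20 = -260)
l(q) = -260 - q
(-4899386 - 271033)*(l(-833) - 1*3822353) = (-4899386 - 271033)*((-260 - 1*(-833)) - 1*3822353) = -5170419*((-260 + 833) - 3822353) = -5170419*(573 - 3822353) = -5170419*(-3821780) = 19760203925820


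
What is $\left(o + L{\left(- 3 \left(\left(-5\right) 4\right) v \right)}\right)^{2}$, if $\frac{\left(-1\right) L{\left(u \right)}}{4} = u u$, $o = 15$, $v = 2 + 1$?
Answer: $16792272225$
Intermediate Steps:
$v = 3$
$L{\left(u \right)} = - 4 u^{2}$ ($L{\left(u \right)} = - 4 u u = - 4 u^{2}$)
$\left(o + L{\left(- 3 \left(\left(-5\right) 4\right) v \right)}\right)^{2} = \left(15 - 4 \left(- 3 \left(\left(-5\right) 4\right) 3\right)^{2}\right)^{2} = \left(15 - 4 \left(\left(-3\right) \left(-20\right) 3\right)^{2}\right)^{2} = \left(15 - 4 \left(60 \cdot 3\right)^{2}\right)^{2} = \left(15 - 4 \cdot 180^{2}\right)^{2} = \left(15 - 129600\right)^{2} = \left(-129585\right)^{2} = 16792272225$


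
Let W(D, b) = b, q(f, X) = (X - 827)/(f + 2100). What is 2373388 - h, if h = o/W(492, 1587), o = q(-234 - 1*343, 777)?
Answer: 5736481169438/2417001 ≈ 2.3734e+6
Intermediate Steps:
q(f, X) = (-827 + X)/(2100 + f)
o = -50/1523 (o = (-827 + 777)/(2100 + (-234 - 1*343)) = -50/(2100 + (-234 - 343)) = -50/(2100 - 577) = -50/1523 ≈ -0.032830)
h = -50/2417001 (h = -50/1523/1587 = -50/1523*1/1587 = -50/2417001 ≈ -2.0687e-5)
2373388 - h = 2373388 - 1*(-50/2417001) = 2373388 + 50/2417001 = 5736481169438/2417001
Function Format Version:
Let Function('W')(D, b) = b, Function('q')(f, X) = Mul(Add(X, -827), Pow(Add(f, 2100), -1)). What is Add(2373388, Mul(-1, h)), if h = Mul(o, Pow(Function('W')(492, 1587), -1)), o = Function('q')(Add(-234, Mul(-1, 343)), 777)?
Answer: Rational(5736481169438, 2417001) ≈ 2.3734e+6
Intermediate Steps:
Function('q')(f, X) = Mul(Pow(Add(2100, f), -1), Add(-827, X)) (Function('q')(f, X) = Mul(Add(-827, X), Pow(Add(2100, f), -1)) = Mul(Pow(Add(2100, f), -1), Add(-827, X)))
o = Rational(-50, 1523) (o = Mul(Pow(Add(2100, Add(-234, Mul(-1, 343))), -1), Add(-827, 777)) = Mul(Pow(Add(2100, Add(-234, -343)), -1), -50) = Mul(Pow(Add(2100, -577), -1), -50) = Mul(Pow(1523, -1), -50) = Mul(Rational(1, 1523), -50) = Rational(-50, 1523) ≈ -0.032830)
h = Rational(-50, 2417001) (h = Mul(Rational(-50, 1523), Pow(1587, -1)) = Mul(Rational(-50, 1523), Rational(1, 1587)) = Rational(-50, 2417001) ≈ -2.0687e-5)
Add(2373388, Mul(-1, h)) = Add(2373388, Mul(-1, Rational(-50, 2417001))) = Add(2373388, Rational(50, 2417001)) = Rational(5736481169438, 2417001)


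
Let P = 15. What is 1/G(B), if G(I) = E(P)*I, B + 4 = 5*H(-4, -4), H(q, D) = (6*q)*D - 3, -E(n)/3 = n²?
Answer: -1/311175 ≈ -3.2136e-6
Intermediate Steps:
E(n) = -3*n²
H(q, D) = -3 + 6*D*q (H(q, D) = 6*D*q - 3 = -3 + 6*D*q)
B = 461 (B = -4 + 5*(-3 + 6*(-4)*(-4)) = -4 + 5*(-3 + 96) = -4 + 5*93 = -4 + 465 = 461)
G(I) = -675*I (G(I) = (-3*15²)*I = (-3*225)*I = -675*I)
1/G(B) = 1/(-675*461) = 1/(-311175) = -1/311175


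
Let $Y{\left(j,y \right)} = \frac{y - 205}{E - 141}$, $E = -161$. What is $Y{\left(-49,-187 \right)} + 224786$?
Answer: $\frac{33942882}{151} \approx 2.2479 \cdot 10^{5}$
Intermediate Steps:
$Y{\left(j,y \right)} = \frac{205}{302} - \frac{y}{302}$ ($Y{\left(j,y \right)} = \frac{y - 205}{-161 - 141} = \frac{-205 + y}{-302} = \left(-205 + y\right) \left(- \frac{1}{302}\right) = \frac{205}{302} - \frac{y}{302}$)
$Y{\left(-49,-187 \right)} + 224786 = \left(\frac{205}{302} - - \frac{187}{302}\right) + 224786 = \left(\frac{205}{302} + \frac{187}{302}\right) + 224786 = \frac{196}{151} + 224786 = \frac{33942882}{151}$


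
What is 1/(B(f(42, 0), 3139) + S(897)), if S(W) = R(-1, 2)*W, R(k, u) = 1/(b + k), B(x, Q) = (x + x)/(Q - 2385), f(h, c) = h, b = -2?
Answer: -377/112681 ≈ -0.0033457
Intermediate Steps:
B(x, Q) = 2*x/(-2385 + Q) (B(x, Q) = (2*x)/(-2385 + Q) = 2*x/(-2385 + Q))
R(k, u) = 1/(-2 + k)
S(W) = -W/3 (S(W) = W/(-2 - 1) = W/(-3) = -W/3)
1/(B(f(42, 0), 3139) + S(897)) = 1/(2*42/(-2385 + 3139) - ⅓*897) = 1/(2*42/754 - 299) = 1/(2*42*(1/754) - 299) = 1/(42/377 - 299) = 1/(-112681/377) = -377/112681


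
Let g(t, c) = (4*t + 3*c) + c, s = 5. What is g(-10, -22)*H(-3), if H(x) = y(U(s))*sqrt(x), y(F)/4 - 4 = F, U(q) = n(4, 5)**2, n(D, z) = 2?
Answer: -4096*I*sqrt(3) ≈ -7094.5*I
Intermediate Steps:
U(q) = 4 (U(q) = 2**2 = 4)
g(t, c) = 4*c + 4*t (g(t, c) = (3*c + 4*t) + c = 4*c + 4*t)
y(F) = 16 + 4*F
H(x) = 32*sqrt(x) (H(x) = (16 + 4*4)*sqrt(x) = (16 + 16)*sqrt(x) = 32*sqrt(x))
g(-10, -22)*H(-3) = (4*(-22) + 4*(-10))*(32*sqrt(-3)) = (-88 - 40)*(32*(I*sqrt(3))) = -4096*I*sqrt(3)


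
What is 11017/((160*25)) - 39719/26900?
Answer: 1374813/1076000 ≈ 1.2777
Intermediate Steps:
11017/((160*25)) - 39719/26900 = 11017/4000 - 39719*1/26900 = 11017*(1/4000) - 39719/26900 = 11017/4000 - 39719/26900 = 1374813/1076000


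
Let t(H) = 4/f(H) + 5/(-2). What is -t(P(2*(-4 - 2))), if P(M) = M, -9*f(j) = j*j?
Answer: 11/4 ≈ 2.7500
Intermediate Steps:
f(j) = -j²/9 (f(j) = -j*j/9 = -j²/9)
t(H) = -5/2 - 36/H² (t(H) = 4/((-H²/9)) + 5/(-2) = 4*(-9/H²) + 5*(-½) = -36/H² - 5/2 = -5/2 - 36/H²)
-t(P(2*(-4 - 2))) = -(-5/2 - 36*1/(4*(-4 - 2)²)) = -(-5/2 - 36/(2*(-6))²) = -(-5/2 - 36/(-12)²) = -(-5/2 - 36*1/144) = -(-5/2 - ¼) = -1*(-11/4) = 11/4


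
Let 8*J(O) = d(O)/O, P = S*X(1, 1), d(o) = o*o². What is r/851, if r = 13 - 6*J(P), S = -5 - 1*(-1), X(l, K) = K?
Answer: 1/851 ≈ 0.0011751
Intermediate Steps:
d(o) = o³
S = -4 (S = -5 + 1 = -4)
P = -4 (P = -4*1 = -4)
J(O) = O²/8 (J(O) = (O³/O)/8 = O²/8)
r = 1 (r = 13 - 3*(-4)²/4 = 13 - 3*16/4 = 13 - 6*2 = 13 - 12 = 1)
r/851 = 1/851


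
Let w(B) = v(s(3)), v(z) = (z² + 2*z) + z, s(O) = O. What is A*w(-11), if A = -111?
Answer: -1998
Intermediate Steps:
v(z) = z² + 3*z
w(B) = 18 (w(B) = 3*(3 + 3) = 3*6 = 18)
A*w(-11) = -111*18 = -1998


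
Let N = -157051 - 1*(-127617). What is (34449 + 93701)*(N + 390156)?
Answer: 46226524300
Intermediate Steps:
N = -29434 (N = -157051 + 127617 = -29434)
(34449 + 93701)*(N + 390156) = (34449 + 93701)*(-29434 + 390156) = 128150*360722 = 46226524300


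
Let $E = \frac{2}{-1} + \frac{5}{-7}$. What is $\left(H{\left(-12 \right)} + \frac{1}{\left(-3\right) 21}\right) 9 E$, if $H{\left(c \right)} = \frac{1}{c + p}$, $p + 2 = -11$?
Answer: $\frac{1672}{1225} \approx 1.3649$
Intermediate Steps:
$p = -13$ ($p = -2 - 11 = -13$)
$H{\left(c \right)} = \frac{1}{-13 + c}$ ($H{\left(c \right)} = \frac{1}{c - 13} = \frac{1}{-13 + c}$)
$E = - \frac{19}{7}$ ($E = 2 \left(-1\right) + 5 \left(- \frac{1}{7}\right) = -2 - \frac{5}{7} = - \frac{19}{7} \approx -2.7143$)
$\left(H{\left(-12 \right)} + \frac{1}{\left(-3\right) 21}\right) 9 E = \left(\frac{1}{-13 - 12} + \frac{1}{\left(-3\right) 21}\right) 9 \left(- \frac{19}{7}\right) = \left(\frac{1}{-25} + \frac{1}{-63}\right) \left(- \frac{171}{7}\right) = \left(- \frac{1}{25} - \frac{1}{63}\right) \left(- \frac{171}{7}\right) = \left(- \frac{88}{1575}\right) \left(- \frac{171}{7}\right) = \frac{1672}{1225}$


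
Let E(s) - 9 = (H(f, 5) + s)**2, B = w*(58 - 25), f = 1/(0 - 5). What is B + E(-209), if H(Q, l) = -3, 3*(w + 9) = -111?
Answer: 43435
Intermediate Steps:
w = -46 (w = -9 + (1/3)*(-111) = -9 - 37 = -46)
f = -1/5 (f = 1/(-5) = -1/5 ≈ -0.20000)
B = -1518 (B = -46*(58 - 25) = -46*33 = -1518)
E(s) = 9 + (-3 + s)**2
B + E(-209) = -1518 + (9 + (-3 - 209)**2) = -1518 + (9 + (-212)**2) = -1518 + (9 + 44944) = -1518 + 44953 = 43435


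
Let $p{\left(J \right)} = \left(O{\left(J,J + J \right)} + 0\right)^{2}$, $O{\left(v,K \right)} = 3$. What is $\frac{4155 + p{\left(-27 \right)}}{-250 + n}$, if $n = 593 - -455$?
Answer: $\frac{694}{133} \approx 5.218$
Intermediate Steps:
$p{\left(J \right)} = 9$ ($p{\left(J \right)} = \left(3 + 0\right)^{2} = 3^{2} = 9$)
$n = 1048$ ($n = 593 + 455 = 1048$)
$\frac{4155 + p{\left(-27 \right)}}{-250 + n} = \frac{4155 + 9}{-250 + 1048} = \frac{4164}{798} = 4164 \cdot \frac{1}{798} = \frac{694}{133}$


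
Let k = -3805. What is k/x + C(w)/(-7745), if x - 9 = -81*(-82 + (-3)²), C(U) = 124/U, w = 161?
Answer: -677908579/1054915470 ≈ -0.64262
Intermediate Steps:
x = 5922 (x = 9 - 81*(-82 + (-3)²) = 9 - 81*(-82 + 9) = 9 - 81*(-73) = 9 + 5913 = 5922)
k/x + C(w)/(-7745) = -3805/5922 + (124/161)/(-7745) = -3805*1/5922 + (124*(1/161))*(-1/7745) = -3805/5922 + (124/161)*(-1/7745) = -3805/5922 - 124/1246945 = -677908579/1054915470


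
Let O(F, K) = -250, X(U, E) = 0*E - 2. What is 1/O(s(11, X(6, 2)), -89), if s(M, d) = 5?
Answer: -1/250 ≈ -0.0040000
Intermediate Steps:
X(U, E) = -2 (X(U, E) = 0 - 2 = -2)
1/O(s(11, X(6, 2)), -89) = 1/(-250) = -1/250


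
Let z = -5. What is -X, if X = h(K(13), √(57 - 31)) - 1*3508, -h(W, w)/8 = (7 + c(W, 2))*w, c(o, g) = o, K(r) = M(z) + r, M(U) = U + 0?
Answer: 3508 + 120*√26 ≈ 4119.9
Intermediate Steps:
M(U) = U
K(r) = -5 + r
h(W, w) = -8*w*(7 + W) (h(W, w) = -8*(7 + W)*w = -8*w*(7 + W))
X = -3508 - 120*√26 (X = -8*√(57 - 31)*(7 + (-5 + 13)) - 1*3508 = -8*√26*(7 + 8) - 3508 = -8*√26*15 - 3508 = -120*√26 - 3508 = -3508 - 120*√26 ≈ -4119.9)
-X = -(-3508 - 120*√26) = 3508 + 120*√26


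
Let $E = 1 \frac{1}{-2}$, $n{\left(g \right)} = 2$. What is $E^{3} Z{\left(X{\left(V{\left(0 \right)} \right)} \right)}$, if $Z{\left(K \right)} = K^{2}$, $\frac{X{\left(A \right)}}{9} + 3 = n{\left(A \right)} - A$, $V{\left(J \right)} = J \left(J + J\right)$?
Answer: $- \frac{81}{8} \approx -10.125$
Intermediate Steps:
$V{\left(J \right)} = 2 J^{2}$ ($V{\left(J \right)} = J 2 J = 2 J^{2}$)
$X{\left(A \right)} = -9 - 9 A$ ($X{\left(A \right)} = -27 + 9 \left(2 - A\right) = -27 - \left(-18 + 9 A\right) = -9 - 9 A$)
$E = - \frac{1}{2}$ ($E = 1 \left(- \frac{1}{2}\right) = - \frac{1}{2} \approx -0.5$)
$E^{3} Z{\left(X{\left(V{\left(0 \right)} \right)} \right)} = \left(- \frac{1}{2}\right)^{3} \left(-9 - 9 \cdot 2 \cdot 0^{2}\right)^{2} = - \frac{\left(-9 - 9 \cdot 2 \cdot 0\right)^{2}}{8} = - \frac{\left(-9 - 0\right)^{2}}{8} = - \frac{\left(-9 + 0\right)^{2}}{8} = - \frac{\left(-9\right)^{2}}{8} = \left(- \frac{1}{8}\right) 81 = - \frac{81}{8}$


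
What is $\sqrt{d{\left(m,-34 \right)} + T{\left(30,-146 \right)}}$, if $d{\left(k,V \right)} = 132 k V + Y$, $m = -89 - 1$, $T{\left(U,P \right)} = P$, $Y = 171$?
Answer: $\sqrt{403945} \approx 635.57$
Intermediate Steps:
$m = -90$ ($m = -89 - 1 = -90$)
$d{\left(k,V \right)} = 171 + 132 V k$ ($d{\left(k,V \right)} = 132 k V + 171 = 132 V k + 171 = 171 + 132 V k$)
$\sqrt{d{\left(m,-34 \right)} + T{\left(30,-146 \right)}} = \sqrt{\left(171 + 132 \left(-34\right) \left(-90\right)\right) - 146} = \sqrt{\left(171 + 403920\right) - 146} = \sqrt{404091 - 146} = \sqrt{403945}$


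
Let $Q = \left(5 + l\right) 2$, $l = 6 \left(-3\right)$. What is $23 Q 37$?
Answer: $-22126$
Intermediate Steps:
$l = -18$
$Q = -26$ ($Q = \left(5 - 18\right) 2 = \left(-13\right) 2 = -26$)
$23 Q 37 = 23 \left(-26\right) 37 = \left(-598\right) 37 = -22126$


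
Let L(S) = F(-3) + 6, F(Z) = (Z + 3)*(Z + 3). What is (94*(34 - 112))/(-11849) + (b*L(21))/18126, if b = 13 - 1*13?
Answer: 7332/11849 ≈ 0.61879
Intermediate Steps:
b = 0 (b = 13 - 13 = 0)
F(Z) = (3 + Z)² (F(Z) = (3 + Z)*(3 + Z) = (3 + Z)²)
L(S) = 6 (L(S) = (3 - 3)² + 6 = 0² + 6 = 0 + 6 = 6)
(94*(34 - 112))/(-11849) + (b*L(21))/18126 = (94*(34 - 112))/(-11849) + (0*6)/18126 = (94*(-78))*(-1/11849) + 0*(1/18126) = -7332*(-1/11849) + 0 = 7332/11849 + 0 = 7332/11849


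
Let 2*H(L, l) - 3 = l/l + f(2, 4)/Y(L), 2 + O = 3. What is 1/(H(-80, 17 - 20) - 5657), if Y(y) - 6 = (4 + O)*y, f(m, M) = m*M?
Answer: -197/1114037 ≈ -0.00017683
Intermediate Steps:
O = 1 (O = -2 + 3 = 1)
f(m, M) = M*m
Y(y) = 6 + 5*y (Y(y) = 6 + (4 + 1)*y = 6 + 5*y)
H(L, l) = 2 + 4/(6 + 5*L) (H(L, l) = 3/2 + (l/l + (4*2)/(6 + 5*L))/2 = 3/2 + (1 + 8/(6 + 5*L))/2 = 3/2 + (½ + 4/(6 + 5*L)) = 2 + 4/(6 + 5*L))
1/(H(-80, 17 - 20) - 5657) = 1/(2*(8 + 5*(-80))/(6 + 5*(-80)) - 5657) = 1/(2*(8 - 400)/(6 - 400) - 5657) = 1/(2*(-392)/(-394) - 5657) = 1/(2*(-1/394)*(-392) - 5657) = 1/(392/197 - 5657) = 1/(-1114037/197) = -197/1114037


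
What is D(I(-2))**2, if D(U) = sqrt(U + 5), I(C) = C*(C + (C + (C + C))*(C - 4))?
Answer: -63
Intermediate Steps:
I(C) = C*(C + 3*C*(-4 + C)) (I(C) = C*(C + (C + 2*C)*(-4 + C)) = C*(C + (3*C)*(-4 + C)) = C*(C + 3*C*(-4 + C)))
D(U) = sqrt(5 + U)
D(I(-2))**2 = (sqrt(5 + (-2)**2*(-11 + 3*(-2))))**2 = (sqrt(5 + 4*(-11 - 6)))**2 = (sqrt(5 + 4*(-17)))**2 = (sqrt(5 - 68))**2 = (sqrt(-63))**2 = (3*I*sqrt(7))**2 = -63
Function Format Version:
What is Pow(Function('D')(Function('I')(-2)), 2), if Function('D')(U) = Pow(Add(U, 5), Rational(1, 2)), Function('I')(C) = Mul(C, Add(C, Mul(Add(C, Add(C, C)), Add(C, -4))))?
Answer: -63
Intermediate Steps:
Function('I')(C) = Mul(C, Add(C, Mul(3, C, Add(-4, C)))) (Function('I')(C) = Mul(C, Add(C, Mul(Add(C, Mul(2, C)), Add(-4, C)))) = Mul(C, Add(C, Mul(Mul(3, C), Add(-4, C)))) = Mul(C, Add(C, Mul(3, C, Add(-4, C)))))
Function('D')(U) = Pow(Add(5, U), Rational(1, 2))
Pow(Function('D')(Function('I')(-2)), 2) = Pow(Pow(Add(5, Mul(Pow(-2, 2), Add(-11, Mul(3, -2)))), Rational(1, 2)), 2) = Pow(Pow(Add(5, Mul(4, Add(-11, -6))), Rational(1, 2)), 2) = Pow(Pow(Add(5, Mul(4, -17)), Rational(1, 2)), 2) = Pow(Pow(Add(5, -68), Rational(1, 2)), 2) = Pow(Pow(-63, Rational(1, 2)), 2) = Pow(Mul(3, I, Pow(7, Rational(1, 2))), 2) = -63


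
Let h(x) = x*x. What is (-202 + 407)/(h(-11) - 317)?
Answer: -205/196 ≈ -1.0459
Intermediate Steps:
h(x) = x²
(-202 + 407)/(h(-11) - 317) = (-202 + 407)/((-11)² - 317) = 205/(121 - 317) = 205/(-196) = 205*(-1/196) = -205/196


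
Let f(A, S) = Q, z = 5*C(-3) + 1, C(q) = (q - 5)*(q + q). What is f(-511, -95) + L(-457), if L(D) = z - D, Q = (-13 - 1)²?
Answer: 894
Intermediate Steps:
C(q) = 2*q*(-5 + q) (C(q) = (-5 + q)*(2*q) = 2*q*(-5 + q))
Q = 196 (Q = (-14)² = 196)
z = 241 (z = 5*(2*(-3)*(-5 - 3)) + 1 = 5*(2*(-3)*(-8)) + 1 = 5*48 + 1 = 240 + 1 = 241)
L(D) = 241 - D
f(A, S) = 196
f(-511, -95) + L(-457) = 196 + (241 - 1*(-457)) = 196 + (241 + 457) = 196 + 698 = 894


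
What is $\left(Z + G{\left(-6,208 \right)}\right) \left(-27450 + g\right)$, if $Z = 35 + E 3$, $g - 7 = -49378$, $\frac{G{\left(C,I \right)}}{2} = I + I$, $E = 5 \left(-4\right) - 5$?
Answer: $-60842232$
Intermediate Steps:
$E = -25$ ($E = -20 - 5 = -25$)
$G{\left(C,I \right)} = 4 I$ ($G{\left(C,I \right)} = 2 \left(I + I\right) = 2 \cdot 2 I = 4 I$)
$g = -49371$ ($g = 7 - 49378 = -49371$)
$Z = -40$ ($Z = 35 - 75 = -40$)
$\left(Z + G{\left(-6,208 \right)}\right) \left(-27450 + g\right) = \left(-40 + 4 \cdot 208\right) \left(-27450 - 49371\right) = \left(-40 + 832\right) \left(-76821\right) = 792 \left(-76821\right) = -60842232$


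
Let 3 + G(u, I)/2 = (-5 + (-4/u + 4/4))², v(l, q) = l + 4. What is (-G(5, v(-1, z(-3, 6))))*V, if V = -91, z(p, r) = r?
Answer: 91182/25 ≈ 3647.3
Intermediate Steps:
v(l, q) = 4 + l
G(u, I) = -6 + 2*(-4 - 4/u)² (G(u, I) = -6 + 2*(-5 + (-4/u + 4/4))² = -6 + 2*(-5 + (-4/u + 4*(¼)))² = -6 + 2*(-5 + (-4/u + 1))² = -6 + 2*(-5 + (1 - 4/u))² = -6 + 2*(-4 - 4/u)²)
(-G(5, v(-1, z(-3, 6))))*V = -(26 + 32/5² + 64/5)*(-91) = -(26 + 32*(1/25) + 64*(⅕))*(-91) = -(26 + 32/25 + 64/5)*(-91) = -1*1002/25*(-91) = -1002/25*(-91) = 91182/25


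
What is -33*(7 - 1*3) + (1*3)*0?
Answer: -132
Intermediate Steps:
-33*(7 - 1*3) + (1*3)*0 = -33*(7 - 3) + 3*0 = -33*4 + 0 = -132 + 0 = -132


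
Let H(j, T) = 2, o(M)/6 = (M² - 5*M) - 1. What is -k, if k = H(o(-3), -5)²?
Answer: -4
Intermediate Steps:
o(M) = -6 - 30*M + 6*M² (o(M) = 6*((M² - 5*M) - 1) = 6*(-1 + M² - 5*M) = -6 - 30*M + 6*M²)
k = 4 (k = 2² = 4)
-k = -1*4 = -4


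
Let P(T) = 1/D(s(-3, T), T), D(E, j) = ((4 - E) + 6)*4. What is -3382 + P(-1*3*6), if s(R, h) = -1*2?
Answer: -162335/48 ≈ -3382.0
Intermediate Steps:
s(R, h) = -2
D(E, j) = 40 - 4*E (D(E, j) = (10 - E)*4 = 40 - 4*E)
P(T) = 1/48 (P(T) = 1/(40 - 4*(-2)) = 1/(40 + 8) = 1/48)
-3382 + P(-1*3*6) = -3382 + 1/48 = -162335/48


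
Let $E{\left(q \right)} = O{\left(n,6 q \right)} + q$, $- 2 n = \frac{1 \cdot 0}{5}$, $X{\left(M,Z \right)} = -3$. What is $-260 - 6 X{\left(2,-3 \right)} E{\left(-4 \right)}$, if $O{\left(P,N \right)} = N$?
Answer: $-764$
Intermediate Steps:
$n = 0$ ($n = - \frac{1 \cdot 0 \cdot \frac{1}{5}}{2} = - \frac{0 \cdot \frac{1}{5}}{2} = \left(- \frac{1}{2}\right) 0 = 0$)
$E{\left(q \right)} = 7 q$ ($E{\left(q \right)} = 6 q + q = 7 q$)
$-260 - 6 X{\left(2,-3 \right)} E{\left(-4 \right)} = -260 - 6 \left(-3\right) 7 \left(-4\right) = -260 - \left(-18\right) \left(-28\right) = -260 - 504 = -764$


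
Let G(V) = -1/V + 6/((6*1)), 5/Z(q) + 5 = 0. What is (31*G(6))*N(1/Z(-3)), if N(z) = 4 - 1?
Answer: 155/2 ≈ 77.500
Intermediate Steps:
Z(q) = -1 (Z(q) = 5/(-5 + 0) = 5/(-5) = 5*(-⅕) = -1)
N(z) = 3
G(V) = 1 - 1/V (G(V) = -1/V + 6/6 = -1/V + 6*(⅙) = -1/V + 1 = 1 - 1/V)
(31*G(6))*N(1/Z(-3)) = (31*((-1 + 6)/6))*3 = (31*((⅙)*5))*3 = (31*(⅚))*3 = (155/6)*3 = 155/2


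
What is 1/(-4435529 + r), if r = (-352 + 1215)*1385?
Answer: -1/3240274 ≈ -3.0862e-7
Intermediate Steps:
r = 1195255 (r = 863*1385 = 1195255)
1/(-4435529 + r) = 1/(-4435529 + 1195255) = 1/(-3240274) = -1/3240274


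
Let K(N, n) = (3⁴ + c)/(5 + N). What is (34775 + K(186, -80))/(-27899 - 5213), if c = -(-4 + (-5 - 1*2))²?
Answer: -6641985/6324392 ≈ -1.0502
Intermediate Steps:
c = -121 (c = -(-4 + (-5 - 2))² = -(-4 - 7)² = -1*(-11)² = -1*121 = -121)
K(N, n) = -40/(5 + N) (K(N, n) = (3⁴ - 121)/(5 + N) = (81 - 121)/(5 + N) = -40/(5 + N))
(34775 + K(186, -80))/(-27899 - 5213) = (34775 - 40/(5 + 186))/(-27899 - 5213) = (34775 - 40/191)/(-33112) = (34775 - 40*1/191)*(-1/33112) = (34775 - 40/191)*(-1/33112) = (6641985/191)*(-1/33112) = -6641985/6324392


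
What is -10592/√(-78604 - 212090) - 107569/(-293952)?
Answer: 107569/293952 + 5296*I*√290694/145347 ≈ 0.36594 + 19.645*I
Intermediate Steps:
-10592/√(-78604 - 212090) - 107569/(-293952) = -10592*(-I*√290694/290694) - 107569*(-1/293952) = -10592*(-I*√290694/290694) + 107569/293952 = -(-5296)*I*√290694/145347 + 107569/293952 = 5296*I*√290694/145347 + 107569/293952 = 107569/293952 + 5296*I*√290694/145347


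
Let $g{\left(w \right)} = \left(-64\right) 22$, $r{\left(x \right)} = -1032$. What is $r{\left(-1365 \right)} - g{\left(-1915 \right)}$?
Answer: $376$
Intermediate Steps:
$g{\left(w \right)} = -1408$
$r{\left(-1365 \right)} - g{\left(-1915 \right)} = -1032 - -1408 = -1032 + 1408 = 376$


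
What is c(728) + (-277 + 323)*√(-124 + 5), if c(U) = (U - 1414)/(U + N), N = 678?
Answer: -343/703 + 46*I*√119 ≈ -0.48791 + 501.8*I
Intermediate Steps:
c(U) = (-1414 + U)/(678 + U) (c(U) = (U - 1414)/(U + 678) = (-1414 + U)/(678 + U))
c(728) + (-277 + 323)*√(-124 + 5) = (-1414 + 728)/(678 + 728) + (-277 + 323)*√(-124 + 5) = -686/1406 + 46*√(-119) = (1/1406)*(-686) + 46*(I*√119) = -343/703 + 46*I*√119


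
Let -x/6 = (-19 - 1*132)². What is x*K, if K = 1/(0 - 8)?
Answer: 68403/4 ≈ 17101.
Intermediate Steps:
x = -136806 (x = -6*(-19 - 1*132)² = -6*(-19 - 132)² = -6*(-151)² = -6*22801 = -136806)
K = -⅛ (K = 1/(-8) = -⅛ ≈ -0.12500)
x*K = -136806*(-⅛) = 68403/4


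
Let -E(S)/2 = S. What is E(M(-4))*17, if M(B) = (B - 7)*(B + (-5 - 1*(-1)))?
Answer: -2992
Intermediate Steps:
M(B) = (-7 + B)*(-4 + B) (M(B) = (-7 + B)*(B + (-5 + 1)) = (-7 + B)*(B - 4) = (-7 + B)*(-4 + B))
E(S) = -2*S
E(M(-4))*17 = -2*(28 + (-4)² - 11*(-4))*17 = -2*(28 + 16 + 44)*17 = -2*88*17 = -176*17 = -2992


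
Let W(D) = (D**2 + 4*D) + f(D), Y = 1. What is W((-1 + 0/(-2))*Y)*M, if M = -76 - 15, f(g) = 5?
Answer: -182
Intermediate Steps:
W(D) = 5 + D**2 + 4*D (W(D) = (D**2 + 4*D) + 5 = 5 + D**2 + 4*D)
M = -91
W((-1 + 0/(-2))*Y)*M = (5 + ((-1 + 0/(-2))*1)**2 + 4*((-1 + 0/(-2))*1))*(-91) = (5 + ((-1 + 0*(-1/2))*1)**2 + 4*((-1 + 0*(-1/2))*1))*(-91) = (5 + ((-1 + 0)*1)**2 + 4*((-1 + 0)*1))*(-91) = (5 + (-1*1)**2 + 4*(-1*1))*(-91) = (5 + (-1)**2 + 4*(-1))*(-91) = (5 + 1 - 4)*(-91) = 2*(-91) = -182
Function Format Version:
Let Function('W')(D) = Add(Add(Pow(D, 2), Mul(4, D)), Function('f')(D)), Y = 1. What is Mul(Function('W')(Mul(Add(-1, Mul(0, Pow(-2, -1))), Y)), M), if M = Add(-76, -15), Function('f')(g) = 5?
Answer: -182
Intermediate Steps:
Function('W')(D) = Add(5, Pow(D, 2), Mul(4, D)) (Function('W')(D) = Add(Add(Pow(D, 2), Mul(4, D)), 5) = Add(5, Pow(D, 2), Mul(4, D)))
M = -91
Mul(Function('W')(Mul(Add(-1, Mul(0, Pow(-2, -1))), Y)), M) = Mul(Add(5, Pow(Mul(Add(-1, Mul(0, Pow(-2, -1))), 1), 2), Mul(4, Mul(Add(-1, Mul(0, Pow(-2, -1))), 1))), -91) = Mul(Add(5, Pow(Mul(Add(-1, Mul(0, Rational(-1, 2))), 1), 2), Mul(4, Mul(Add(-1, Mul(0, Rational(-1, 2))), 1))), -91) = Mul(Add(5, Pow(Mul(Add(-1, 0), 1), 2), Mul(4, Mul(Add(-1, 0), 1))), -91) = Mul(Add(5, Pow(Mul(-1, 1), 2), Mul(4, Mul(-1, 1))), -91) = Mul(Add(5, Pow(-1, 2), Mul(4, -1)), -91) = Mul(Add(5, 1, -4), -91) = Mul(2, -91) = -182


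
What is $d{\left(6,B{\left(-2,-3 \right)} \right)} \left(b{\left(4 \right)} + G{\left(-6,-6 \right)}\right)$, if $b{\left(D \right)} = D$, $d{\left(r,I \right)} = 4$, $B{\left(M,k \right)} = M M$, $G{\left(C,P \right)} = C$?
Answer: $-8$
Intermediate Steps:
$B{\left(M,k \right)} = M^{2}$
$d{\left(6,B{\left(-2,-3 \right)} \right)} \left(b{\left(4 \right)} + G{\left(-6,-6 \right)}\right) = 4 \left(4 - 6\right) = 4 \left(-2\right) = -8$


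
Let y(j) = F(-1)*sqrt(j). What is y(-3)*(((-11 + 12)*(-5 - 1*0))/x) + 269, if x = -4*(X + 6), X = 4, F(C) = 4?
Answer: 269 + I*sqrt(3)/2 ≈ 269.0 + 0.86602*I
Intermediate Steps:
y(j) = 4*sqrt(j)
x = -40 (x = -4*(4 + 6) = -4*10 = -40)
y(-3)*(((-11 + 12)*(-5 - 1*0))/x) + 269 = (4*sqrt(-3))*(((-11 + 12)*(-5 - 1*0))/(-40)) + 269 = (4*(I*sqrt(3)))*((1*(-5 + 0))*(-1/40)) + 269 = (4*I*sqrt(3))*((1*(-5))*(-1/40)) + 269 = (4*I*sqrt(3))*(-5*(-1/40)) + 269 = (4*I*sqrt(3))*(1/8) + 269 = I*sqrt(3)/2 + 269 = 269 + I*sqrt(3)/2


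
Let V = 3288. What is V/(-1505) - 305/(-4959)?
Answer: -15846167/7463295 ≈ -2.1232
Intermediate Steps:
V/(-1505) - 305/(-4959) = 3288/(-1505) - 305/(-4959) = 3288*(-1/1505) - 305*(-1/4959) = -3288/1505 + 305/4959 = -15846167/7463295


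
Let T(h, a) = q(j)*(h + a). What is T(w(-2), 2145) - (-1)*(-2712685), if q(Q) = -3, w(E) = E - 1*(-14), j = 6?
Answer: -2719156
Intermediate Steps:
w(E) = 14 + E (w(E) = E + 14 = 14 + E)
T(h, a) = -3*a - 3*h (T(h, a) = -3*(h + a) = -3*(a + h) = -3*a - 3*h)
T(w(-2), 2145) - (-1)*(-2712685) = (-3*2145 - 3*(14 - 2)) - (-1)*(-2712685) = (-6435 - 3*12) - 1*2712685 = (-6435 - 36) - 2712685 = -6471 - 2712685 = -2719156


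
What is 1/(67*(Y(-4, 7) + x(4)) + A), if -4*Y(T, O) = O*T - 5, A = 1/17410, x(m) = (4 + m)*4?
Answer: 34820/93900837 ≈ 0.00037082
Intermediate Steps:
x(m) = 16 + 4*m
A = 1/17410 ≈ 5.7438e-5
Y(T, O) = 5/4 - O*T/4 (Y(T, O) = -(O*T - 5)/4 = -(-5 + O*T)/4 = 5/4 - O*T/4)
1/(67*(Y(-4, 7) + x(4)) + A) = 1/(67*((5/4 - 1/4*7*(-4)) + (16 + 4*4)) + 1/17410) = 1/(67*((5/4 + 7) + (16 + 16)) + 1/17410) = 1/(67*(33/4 + 32) + 1/17410) = 1/(67*(161/4) + 1/17410) = 1/(10787/4 + 1/17410) = 1/(93900837/34820) = 34820/93900837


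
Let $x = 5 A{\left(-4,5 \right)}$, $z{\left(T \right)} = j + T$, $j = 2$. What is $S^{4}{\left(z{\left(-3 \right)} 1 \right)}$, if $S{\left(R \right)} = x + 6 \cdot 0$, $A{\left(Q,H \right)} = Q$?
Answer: $160000$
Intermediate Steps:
$z{\left(T \right)} = 2 + T$
$x = -20$ ($x = 5 \left(-4\right) = -20$)
$S{\left(R \right)} = -20$ ($S{\left(R \right)} = -20 + 6 \cdot 0 = -20 + 0 = -20$)
$S^{4}{\left(z{\left(-3 \right)} 1 \right)} = \left(-20\right)^{4} = 160000$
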